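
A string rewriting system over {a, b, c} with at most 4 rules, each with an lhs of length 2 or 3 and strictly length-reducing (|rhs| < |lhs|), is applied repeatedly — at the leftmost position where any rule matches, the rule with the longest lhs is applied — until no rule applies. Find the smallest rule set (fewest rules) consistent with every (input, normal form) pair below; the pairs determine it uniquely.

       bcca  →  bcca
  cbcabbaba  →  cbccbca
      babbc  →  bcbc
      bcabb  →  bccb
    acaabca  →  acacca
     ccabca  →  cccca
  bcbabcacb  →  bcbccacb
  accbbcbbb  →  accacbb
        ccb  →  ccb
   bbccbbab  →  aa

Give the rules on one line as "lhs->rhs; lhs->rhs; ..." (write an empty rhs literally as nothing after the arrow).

aac->; ab->c; bbc->aa

  | bcca
  | cbcabbaba => cbccbaba => cbccbca
  | babbc => bcbc
  | bcabb => bccb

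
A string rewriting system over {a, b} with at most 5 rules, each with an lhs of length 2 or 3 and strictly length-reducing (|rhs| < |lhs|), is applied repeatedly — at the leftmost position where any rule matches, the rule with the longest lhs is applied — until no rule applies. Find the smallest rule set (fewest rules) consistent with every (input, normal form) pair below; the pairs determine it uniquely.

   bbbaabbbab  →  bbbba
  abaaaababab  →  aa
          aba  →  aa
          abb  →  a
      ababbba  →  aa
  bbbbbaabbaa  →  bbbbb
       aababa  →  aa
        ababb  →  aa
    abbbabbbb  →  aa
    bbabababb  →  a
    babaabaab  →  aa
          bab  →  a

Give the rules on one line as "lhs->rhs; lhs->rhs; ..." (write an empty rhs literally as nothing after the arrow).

aaa->aa; ab->a; baa->; bab->a

  | bbbaabbbab => bbbbbab => bbbba
  | abaaaababab => aaaaababab => aaaababab => aaababab => aababab => aaabab => aabab => aaab => aab => aa
  | aba => aa
  | abb => ab => a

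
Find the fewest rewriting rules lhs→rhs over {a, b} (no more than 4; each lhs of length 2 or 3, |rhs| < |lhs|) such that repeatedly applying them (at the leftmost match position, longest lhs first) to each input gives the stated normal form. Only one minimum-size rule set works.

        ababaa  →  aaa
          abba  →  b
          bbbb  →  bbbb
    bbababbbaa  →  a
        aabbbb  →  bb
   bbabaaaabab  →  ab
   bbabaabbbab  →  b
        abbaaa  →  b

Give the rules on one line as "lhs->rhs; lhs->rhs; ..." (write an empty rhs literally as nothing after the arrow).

  | ababaa => aaa
  | abba => ba => b
  | bbbb
  | bbababbbaa => babbbaa => bbaa => a

abb->b; ba->b; bab->; bba->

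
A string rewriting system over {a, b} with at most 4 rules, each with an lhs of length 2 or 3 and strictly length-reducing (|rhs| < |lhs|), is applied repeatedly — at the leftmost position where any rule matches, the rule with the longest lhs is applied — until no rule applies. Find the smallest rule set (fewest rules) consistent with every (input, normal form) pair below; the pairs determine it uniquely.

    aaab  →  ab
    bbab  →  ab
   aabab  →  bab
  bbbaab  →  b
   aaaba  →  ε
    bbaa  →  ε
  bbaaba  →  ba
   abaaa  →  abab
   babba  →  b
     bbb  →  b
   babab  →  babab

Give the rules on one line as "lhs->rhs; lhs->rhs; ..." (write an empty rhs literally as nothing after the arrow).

  | aaab => abb => ab
  | bbab => ab
  | aabab => bab
  | bbbaab => bbaab => aab => b

aa->; aaa->ab; bb->b; bba->a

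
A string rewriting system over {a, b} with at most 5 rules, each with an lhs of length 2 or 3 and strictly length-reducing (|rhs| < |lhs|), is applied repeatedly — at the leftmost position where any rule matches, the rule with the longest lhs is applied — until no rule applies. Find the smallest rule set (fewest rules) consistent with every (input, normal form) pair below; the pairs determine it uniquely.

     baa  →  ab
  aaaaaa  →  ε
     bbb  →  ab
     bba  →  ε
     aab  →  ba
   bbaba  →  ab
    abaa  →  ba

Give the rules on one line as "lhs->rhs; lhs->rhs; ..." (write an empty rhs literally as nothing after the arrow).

  | baa => ab
  | aaaaaa => aaaa => aa => ε
  | bbb => ab
  | bba => aa => ε

aa->; aab->ba; baa->ab; bb->a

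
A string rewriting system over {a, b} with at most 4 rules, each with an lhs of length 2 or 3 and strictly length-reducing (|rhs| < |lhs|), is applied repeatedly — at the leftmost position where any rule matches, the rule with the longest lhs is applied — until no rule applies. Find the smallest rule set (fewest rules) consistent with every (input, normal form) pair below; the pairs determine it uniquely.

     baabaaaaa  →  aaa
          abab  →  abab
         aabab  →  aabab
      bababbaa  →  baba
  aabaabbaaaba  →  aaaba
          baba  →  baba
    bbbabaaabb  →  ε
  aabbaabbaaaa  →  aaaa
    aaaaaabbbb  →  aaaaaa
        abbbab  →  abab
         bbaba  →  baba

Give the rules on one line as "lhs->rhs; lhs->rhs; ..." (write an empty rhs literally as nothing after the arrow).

  | baabaaaaa => baaaaa => aaa
  | abab
  | aabab
  | bababbaa => bababaa => baba

baa->; bb->; bba->ba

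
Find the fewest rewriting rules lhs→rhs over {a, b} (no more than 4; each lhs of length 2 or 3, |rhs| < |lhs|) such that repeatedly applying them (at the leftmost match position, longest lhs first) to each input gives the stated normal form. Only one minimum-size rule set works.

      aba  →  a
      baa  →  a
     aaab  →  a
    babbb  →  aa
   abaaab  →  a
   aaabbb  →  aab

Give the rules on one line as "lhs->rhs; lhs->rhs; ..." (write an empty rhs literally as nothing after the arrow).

aaa->b; ba->; bb->a; bbb->aa

  | aba => a
  | baa => a
  | aaab => bb => a
  | babbb => bbb => aa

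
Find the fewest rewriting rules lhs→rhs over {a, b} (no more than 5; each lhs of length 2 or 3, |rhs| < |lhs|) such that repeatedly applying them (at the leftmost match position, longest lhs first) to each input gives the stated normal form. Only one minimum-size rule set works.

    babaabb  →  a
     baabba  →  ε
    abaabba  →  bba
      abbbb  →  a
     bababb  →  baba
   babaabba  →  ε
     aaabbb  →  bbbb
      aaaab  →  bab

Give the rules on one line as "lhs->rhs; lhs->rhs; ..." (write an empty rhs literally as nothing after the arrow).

  | babaabb => baabb => abb => a
  | baabba => abba => aa => ε
  | abaabba => aabba => bba
  | abbbb => abb => a

aa->; aaa->b; abb->a; baa->a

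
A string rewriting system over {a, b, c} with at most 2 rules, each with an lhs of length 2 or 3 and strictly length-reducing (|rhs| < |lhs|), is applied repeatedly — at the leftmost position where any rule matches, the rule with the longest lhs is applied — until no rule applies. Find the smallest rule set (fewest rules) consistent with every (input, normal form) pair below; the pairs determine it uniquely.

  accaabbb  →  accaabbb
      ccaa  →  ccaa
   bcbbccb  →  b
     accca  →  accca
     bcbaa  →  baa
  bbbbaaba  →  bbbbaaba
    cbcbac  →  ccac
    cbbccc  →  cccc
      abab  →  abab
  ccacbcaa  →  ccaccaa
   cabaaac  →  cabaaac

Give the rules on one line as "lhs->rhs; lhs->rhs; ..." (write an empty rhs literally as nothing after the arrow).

  | accaabbb
  | ccaa
  | bcbbccb => bbccb => bcb => b
  | accca

bc->; cb->c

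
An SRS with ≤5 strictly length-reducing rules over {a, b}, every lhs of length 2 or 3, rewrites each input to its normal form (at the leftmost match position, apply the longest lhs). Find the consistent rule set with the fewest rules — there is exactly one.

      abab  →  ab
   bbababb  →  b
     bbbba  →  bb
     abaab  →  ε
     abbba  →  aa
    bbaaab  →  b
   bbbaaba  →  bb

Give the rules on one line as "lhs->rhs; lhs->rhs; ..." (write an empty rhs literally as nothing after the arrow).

  | abab => ab
  | bbababb => bbbabb => baabb => babb => bbb => ba => b
  | bbbba => baba => bba => bb
  | abaab => aab => ε

aab->; aba->a; ba->b; bbb->ba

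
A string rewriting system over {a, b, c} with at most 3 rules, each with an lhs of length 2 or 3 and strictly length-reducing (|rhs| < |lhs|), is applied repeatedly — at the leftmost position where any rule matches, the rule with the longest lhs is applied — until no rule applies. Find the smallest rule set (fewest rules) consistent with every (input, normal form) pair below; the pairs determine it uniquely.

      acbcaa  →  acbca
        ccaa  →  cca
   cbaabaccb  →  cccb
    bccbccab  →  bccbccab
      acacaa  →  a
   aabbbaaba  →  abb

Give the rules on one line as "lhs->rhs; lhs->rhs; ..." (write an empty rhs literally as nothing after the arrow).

aa->a; ba->c; cac->

  | acbcaa => acbca
  | ccaa => cca
  | cbaabaccb => ccabaccb => ccacccb => cccb
  | bccbccab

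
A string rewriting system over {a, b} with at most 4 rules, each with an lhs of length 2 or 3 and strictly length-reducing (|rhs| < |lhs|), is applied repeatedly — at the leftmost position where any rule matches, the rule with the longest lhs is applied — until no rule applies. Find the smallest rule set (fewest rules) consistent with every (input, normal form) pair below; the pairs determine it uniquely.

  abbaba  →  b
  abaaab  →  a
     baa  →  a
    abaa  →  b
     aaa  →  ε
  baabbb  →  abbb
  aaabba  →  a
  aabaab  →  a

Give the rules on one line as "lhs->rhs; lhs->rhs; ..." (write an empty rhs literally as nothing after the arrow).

  | abbaba => abaa => aa => b
  | abaaab => aaab => bab => a
  | baa => a
  | abaa => aa => b

aa->b; ba->; bab->a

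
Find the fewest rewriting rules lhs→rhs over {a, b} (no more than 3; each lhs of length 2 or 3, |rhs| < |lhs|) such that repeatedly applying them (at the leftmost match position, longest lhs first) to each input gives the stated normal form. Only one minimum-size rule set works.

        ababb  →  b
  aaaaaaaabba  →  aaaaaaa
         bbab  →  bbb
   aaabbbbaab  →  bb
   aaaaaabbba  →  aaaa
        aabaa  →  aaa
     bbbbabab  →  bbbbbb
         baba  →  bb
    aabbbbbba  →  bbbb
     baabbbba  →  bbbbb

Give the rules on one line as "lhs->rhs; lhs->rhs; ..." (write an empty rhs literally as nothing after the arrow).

ab->; ba->b

  | ababb => abb => b
  | aaaaaaaabba => aaaaaaaba => aaaaaaa
  | bbab => bbb
  | aaabbbbaab => aabbbaab => abbaab => baab => bab => bb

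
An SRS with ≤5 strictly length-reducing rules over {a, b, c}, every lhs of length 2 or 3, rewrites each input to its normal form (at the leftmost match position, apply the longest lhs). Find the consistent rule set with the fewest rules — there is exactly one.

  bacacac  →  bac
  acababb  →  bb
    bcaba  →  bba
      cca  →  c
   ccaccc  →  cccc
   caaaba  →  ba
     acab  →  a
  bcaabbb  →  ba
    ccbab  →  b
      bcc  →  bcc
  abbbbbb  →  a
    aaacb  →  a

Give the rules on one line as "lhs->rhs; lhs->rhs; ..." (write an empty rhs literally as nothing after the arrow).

aa->; ab->a; ca->; cb->

  | bacacac => bacac => bac
  | acababb => ababb => aabb => bb
  | bcaba => bba
  | cca => c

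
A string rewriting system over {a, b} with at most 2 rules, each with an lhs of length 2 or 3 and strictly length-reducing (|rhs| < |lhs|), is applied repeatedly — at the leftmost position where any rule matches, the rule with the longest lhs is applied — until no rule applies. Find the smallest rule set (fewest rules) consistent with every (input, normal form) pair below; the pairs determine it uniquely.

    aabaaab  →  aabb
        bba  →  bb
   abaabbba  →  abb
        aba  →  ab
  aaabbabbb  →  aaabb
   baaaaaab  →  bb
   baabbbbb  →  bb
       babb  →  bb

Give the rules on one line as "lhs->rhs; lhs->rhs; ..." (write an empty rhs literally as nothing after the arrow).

  | aabaaab => aabaab => aabab => aabb
  | bba => bb
  | abaabbba => ababbba => abbbba => abbba => abba => abb
  | aba => ab

ba->b; bbb->bb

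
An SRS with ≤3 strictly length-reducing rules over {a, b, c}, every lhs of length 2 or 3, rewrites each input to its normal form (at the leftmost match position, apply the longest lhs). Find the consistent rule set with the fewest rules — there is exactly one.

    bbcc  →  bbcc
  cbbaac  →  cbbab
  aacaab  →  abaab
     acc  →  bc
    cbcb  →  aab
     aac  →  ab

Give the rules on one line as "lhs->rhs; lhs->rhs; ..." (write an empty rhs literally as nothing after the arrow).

ac->b; cbc->aa

  | bbcc
  | cbbaac => cbbab
  | aacaab => abaab
  | acc => bc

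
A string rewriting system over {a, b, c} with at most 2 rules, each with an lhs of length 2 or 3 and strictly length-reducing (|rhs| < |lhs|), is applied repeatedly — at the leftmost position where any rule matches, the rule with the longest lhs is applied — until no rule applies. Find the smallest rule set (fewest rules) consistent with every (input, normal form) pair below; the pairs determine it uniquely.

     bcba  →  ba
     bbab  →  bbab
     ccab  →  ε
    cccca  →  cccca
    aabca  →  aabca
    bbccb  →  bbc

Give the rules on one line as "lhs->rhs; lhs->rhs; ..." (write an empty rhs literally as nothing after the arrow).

  | bcba => ba
  | bbab
  | ccab => cb => ε
  | cccca

cab->b; cb->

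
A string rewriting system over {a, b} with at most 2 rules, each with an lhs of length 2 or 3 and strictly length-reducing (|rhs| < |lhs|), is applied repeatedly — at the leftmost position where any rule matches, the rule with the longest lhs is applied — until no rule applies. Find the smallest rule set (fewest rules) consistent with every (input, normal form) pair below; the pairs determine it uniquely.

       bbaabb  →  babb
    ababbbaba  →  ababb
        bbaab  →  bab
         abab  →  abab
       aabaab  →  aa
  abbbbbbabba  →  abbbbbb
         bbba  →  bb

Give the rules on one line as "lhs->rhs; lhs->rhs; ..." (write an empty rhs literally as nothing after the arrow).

  | bbaabb => babb
  | ababbbaba => ababbba => ababb
  | bbaab => bab
  | abab

aab->a; bba->b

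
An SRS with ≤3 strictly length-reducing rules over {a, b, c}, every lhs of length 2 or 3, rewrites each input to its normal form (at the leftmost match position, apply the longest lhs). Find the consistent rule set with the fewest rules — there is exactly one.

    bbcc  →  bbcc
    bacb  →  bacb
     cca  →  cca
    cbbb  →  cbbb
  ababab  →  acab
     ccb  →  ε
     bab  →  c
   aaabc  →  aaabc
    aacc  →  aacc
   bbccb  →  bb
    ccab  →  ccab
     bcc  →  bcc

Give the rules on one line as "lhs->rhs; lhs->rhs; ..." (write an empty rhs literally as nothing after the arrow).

bab->c; ccb->

  | bbcc
  | bacb
  | cca
  | cbbb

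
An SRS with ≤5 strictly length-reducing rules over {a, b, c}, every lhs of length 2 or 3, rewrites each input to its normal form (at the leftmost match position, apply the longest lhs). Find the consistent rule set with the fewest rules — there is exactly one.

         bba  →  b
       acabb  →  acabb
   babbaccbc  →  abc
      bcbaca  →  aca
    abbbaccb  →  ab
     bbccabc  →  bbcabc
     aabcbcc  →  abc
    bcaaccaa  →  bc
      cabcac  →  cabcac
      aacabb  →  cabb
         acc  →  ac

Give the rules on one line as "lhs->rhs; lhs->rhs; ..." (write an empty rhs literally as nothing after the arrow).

aa->; ba->; bcb->ab; cc->c

  | bba => b
  | acabb
  | babbaccbc => bbaccbc => bccbc => bcbc => abc
  | bcbaca => abaca => aca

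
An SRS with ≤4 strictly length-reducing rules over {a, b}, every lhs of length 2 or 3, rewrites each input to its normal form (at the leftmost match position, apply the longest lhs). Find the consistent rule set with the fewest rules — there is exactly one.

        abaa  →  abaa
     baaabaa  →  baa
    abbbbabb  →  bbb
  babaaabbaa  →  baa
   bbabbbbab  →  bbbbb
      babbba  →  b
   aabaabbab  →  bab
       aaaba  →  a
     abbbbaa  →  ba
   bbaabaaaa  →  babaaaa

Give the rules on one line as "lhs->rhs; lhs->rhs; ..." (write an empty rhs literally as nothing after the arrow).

  | abaa
  | baaabaa => babbaa => baa
  | abbbbabb => bbabb => bbb
  | babaaabbaa => bababbbaa => babbaa => baa

aab->bb; abb->; bba->b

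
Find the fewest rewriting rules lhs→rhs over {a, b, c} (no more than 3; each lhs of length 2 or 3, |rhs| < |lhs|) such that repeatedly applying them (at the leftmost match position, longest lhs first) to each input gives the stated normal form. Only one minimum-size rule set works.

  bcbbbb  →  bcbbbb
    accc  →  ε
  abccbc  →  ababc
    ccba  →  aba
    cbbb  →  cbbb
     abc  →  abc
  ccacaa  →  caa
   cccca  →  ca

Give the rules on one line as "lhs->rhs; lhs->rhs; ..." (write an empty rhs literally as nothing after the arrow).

ac->c; cc->a; ccc->

  | bcbbbb
  | accc => ccc => ε
  | abccbc => ababc
  | ccba => aba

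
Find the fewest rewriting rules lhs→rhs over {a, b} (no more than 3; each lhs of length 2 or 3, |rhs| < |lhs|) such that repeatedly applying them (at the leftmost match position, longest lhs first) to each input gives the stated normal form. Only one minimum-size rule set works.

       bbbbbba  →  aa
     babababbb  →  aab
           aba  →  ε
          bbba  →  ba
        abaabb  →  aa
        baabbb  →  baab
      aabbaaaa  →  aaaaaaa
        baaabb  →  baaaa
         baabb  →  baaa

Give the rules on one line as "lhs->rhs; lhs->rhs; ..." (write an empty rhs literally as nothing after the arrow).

  | bbbbbba => bbbba => bba => aa
  | babababbb => bbabbb => aabbb => aab
  | aba => ε
  | bbba => ba

aba->; bb->a; bbb->b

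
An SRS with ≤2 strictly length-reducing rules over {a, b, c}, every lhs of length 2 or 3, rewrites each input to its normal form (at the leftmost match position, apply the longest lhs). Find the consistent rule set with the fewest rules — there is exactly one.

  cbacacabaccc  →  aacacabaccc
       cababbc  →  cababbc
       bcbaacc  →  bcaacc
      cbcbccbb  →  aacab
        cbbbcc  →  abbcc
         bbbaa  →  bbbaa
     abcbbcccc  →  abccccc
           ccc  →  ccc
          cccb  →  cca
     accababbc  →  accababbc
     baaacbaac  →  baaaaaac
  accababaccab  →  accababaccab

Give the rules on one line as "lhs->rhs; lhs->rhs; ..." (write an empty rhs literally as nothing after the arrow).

  | cbacacabaccc => aacacabaccc
  | cababbc
  | bcbaacc => bcaacc
  | cbcbccbb => acbccbb => aaccbb => aacab

bcb->bc; cb->a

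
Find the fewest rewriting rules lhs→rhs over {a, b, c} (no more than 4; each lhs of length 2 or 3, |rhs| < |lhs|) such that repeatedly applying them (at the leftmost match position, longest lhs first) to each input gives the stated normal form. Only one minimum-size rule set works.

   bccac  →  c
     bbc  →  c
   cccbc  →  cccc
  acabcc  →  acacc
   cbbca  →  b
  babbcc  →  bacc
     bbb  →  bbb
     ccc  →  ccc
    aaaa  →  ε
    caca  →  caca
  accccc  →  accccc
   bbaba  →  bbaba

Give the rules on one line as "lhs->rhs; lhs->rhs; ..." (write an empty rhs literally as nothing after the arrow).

aa->; bc->c; cca->b

  | bccac => ccac => bc => c
  | bbc => bc => c
  | cccbc => cccc
  | acabcc => acacc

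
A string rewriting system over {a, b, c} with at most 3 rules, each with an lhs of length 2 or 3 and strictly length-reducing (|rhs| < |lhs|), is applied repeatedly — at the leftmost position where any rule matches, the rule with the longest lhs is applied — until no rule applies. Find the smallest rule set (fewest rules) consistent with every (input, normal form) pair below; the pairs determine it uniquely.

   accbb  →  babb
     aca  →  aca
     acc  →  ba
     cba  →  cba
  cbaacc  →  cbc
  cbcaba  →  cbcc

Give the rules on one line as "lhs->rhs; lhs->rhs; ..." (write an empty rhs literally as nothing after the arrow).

  | accbb => babb
  | aca
  | acc => ba
  | cba

aba->c; acc->ba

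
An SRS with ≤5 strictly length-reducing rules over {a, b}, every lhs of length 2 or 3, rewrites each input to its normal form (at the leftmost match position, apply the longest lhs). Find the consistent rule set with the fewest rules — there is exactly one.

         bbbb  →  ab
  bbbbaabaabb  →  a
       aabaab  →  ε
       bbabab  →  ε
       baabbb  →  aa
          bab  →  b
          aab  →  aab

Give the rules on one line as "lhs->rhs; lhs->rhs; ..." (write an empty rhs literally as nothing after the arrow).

  | bbbb => ab
  | bbbbaabaabb => abaabaabb => babaabb => baabb => abb => a
  | aabaab => abab => bb => ε
  | bbabab => abab => bb => ε

aba->b; ba->; bb->; bbb->a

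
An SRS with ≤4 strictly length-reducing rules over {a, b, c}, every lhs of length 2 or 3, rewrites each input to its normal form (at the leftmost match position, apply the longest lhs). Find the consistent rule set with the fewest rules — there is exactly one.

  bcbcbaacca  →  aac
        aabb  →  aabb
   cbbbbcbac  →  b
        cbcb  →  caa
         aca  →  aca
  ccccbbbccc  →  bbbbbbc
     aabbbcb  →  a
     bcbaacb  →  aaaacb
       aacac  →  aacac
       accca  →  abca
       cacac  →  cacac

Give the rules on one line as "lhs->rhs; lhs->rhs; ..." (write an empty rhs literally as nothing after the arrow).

aba->; ba->; bcb->aa; cc->b

  | bcbcbaacca => aacbaacca => aacacca => aacaba => aac
  | aabb
  | cbbbbcbac => cbbbaaac => cbbaac => cbac => cc => b
  | cbcb => caa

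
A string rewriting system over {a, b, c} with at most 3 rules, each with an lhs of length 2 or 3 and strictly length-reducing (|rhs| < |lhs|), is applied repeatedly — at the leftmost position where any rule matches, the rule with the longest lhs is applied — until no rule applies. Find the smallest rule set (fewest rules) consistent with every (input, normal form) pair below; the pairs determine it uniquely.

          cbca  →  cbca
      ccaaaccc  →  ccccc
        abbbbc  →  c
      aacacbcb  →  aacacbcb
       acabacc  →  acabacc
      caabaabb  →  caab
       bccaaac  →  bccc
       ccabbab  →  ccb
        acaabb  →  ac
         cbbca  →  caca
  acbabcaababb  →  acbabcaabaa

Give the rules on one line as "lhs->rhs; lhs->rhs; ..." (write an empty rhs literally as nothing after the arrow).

  | cbca
  | ccaaaccc => ccccc
  | abbbbc => aabbc => aaac => c
  | aacacbcb

aaa->; bb->a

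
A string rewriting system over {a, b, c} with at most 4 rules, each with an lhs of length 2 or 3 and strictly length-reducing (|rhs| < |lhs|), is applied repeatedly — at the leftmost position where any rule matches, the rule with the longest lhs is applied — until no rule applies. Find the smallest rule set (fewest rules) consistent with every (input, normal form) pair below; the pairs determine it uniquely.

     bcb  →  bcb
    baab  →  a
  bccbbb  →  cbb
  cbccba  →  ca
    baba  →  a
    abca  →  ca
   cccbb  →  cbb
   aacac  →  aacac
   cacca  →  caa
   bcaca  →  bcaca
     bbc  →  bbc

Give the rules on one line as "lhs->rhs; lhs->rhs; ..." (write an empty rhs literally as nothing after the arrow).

  | bcb
  | baab => aab => a
  | bccbbb => bbbb => cbb
  | cbccba => cbba => cba => ca

ab->; ba->a; bbb->cb; cc->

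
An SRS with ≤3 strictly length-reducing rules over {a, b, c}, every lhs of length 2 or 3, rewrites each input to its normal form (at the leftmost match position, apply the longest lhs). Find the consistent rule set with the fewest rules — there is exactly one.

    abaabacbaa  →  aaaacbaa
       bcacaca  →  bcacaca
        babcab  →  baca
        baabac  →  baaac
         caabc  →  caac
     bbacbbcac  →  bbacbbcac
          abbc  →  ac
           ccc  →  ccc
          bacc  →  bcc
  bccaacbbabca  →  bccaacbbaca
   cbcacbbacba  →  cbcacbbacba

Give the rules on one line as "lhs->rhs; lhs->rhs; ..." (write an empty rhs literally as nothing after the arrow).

  | abaabacbaa => aaabacbaa => aaaacbaa
  | bcacaca
  | babcab => bacab => baca
  | baabac => baaac

ab->a; acc->cc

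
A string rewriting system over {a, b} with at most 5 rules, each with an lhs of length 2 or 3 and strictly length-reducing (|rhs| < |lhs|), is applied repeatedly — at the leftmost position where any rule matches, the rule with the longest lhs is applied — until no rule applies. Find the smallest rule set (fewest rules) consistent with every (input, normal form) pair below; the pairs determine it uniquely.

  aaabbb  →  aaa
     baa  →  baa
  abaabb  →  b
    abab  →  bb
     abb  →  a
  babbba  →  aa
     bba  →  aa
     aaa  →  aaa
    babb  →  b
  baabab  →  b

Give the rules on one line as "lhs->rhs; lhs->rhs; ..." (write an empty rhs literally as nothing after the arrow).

  | aaabbb => aaabb => aaab => aaa
  | baa
  | abaabb => babb => b
  | abab => bb

ab->a; aba->b; bab->; bba->aa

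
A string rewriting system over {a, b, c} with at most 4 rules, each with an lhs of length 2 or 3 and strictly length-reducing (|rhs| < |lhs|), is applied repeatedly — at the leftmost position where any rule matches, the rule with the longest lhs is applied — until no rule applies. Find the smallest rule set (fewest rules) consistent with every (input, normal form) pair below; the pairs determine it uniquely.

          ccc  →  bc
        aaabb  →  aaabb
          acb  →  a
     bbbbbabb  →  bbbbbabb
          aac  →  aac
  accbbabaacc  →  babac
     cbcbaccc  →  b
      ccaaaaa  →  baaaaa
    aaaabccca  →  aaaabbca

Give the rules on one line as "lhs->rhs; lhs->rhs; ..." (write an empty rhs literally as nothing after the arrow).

acc->c; cb->; cc->b

  | ccc => bc
  | aaabb
  | acb => a
  | bbbbbabb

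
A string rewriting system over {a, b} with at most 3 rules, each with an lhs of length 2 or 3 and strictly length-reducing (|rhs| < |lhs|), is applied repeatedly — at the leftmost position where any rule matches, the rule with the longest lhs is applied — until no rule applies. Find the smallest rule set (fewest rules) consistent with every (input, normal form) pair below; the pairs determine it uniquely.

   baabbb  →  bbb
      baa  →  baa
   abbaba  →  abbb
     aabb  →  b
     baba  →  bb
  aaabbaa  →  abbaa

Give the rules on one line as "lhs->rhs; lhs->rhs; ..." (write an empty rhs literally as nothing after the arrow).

  | baabbb => bbb
  | baa
  | abbaba => abbb
  | aabb => b

aaa->a; aab->; aba->b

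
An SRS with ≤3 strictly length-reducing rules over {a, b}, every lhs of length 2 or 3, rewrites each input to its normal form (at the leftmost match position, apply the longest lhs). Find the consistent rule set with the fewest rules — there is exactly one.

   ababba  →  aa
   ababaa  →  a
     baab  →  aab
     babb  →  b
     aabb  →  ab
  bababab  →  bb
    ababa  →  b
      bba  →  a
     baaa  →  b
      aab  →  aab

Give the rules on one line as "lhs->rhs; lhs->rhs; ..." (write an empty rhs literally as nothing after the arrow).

aaa->b; abb->b; ba->a

  | ababba => aabba => aba => aa
  | ababaa => aabaa => aaaa => ba => a
  | baab => aab
  | babb => abb => b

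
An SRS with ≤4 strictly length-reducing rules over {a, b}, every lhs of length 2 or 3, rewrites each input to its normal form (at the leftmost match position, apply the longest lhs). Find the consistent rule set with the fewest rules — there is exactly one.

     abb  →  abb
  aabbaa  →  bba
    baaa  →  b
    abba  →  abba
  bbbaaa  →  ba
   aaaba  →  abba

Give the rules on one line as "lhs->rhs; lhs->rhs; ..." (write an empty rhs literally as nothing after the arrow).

aa->b; aaa->ab; baa->a

  | abb
  | aabbaa => bbbaa => bba
  | baaa => aa => b
  | abba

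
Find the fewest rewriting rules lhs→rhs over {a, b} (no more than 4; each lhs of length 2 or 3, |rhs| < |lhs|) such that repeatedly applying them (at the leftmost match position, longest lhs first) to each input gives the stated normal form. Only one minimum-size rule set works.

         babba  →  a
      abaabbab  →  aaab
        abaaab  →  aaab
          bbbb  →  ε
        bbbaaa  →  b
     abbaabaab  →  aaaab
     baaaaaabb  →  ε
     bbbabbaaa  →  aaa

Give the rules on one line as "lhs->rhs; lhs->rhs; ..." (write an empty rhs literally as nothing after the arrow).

  | babba => bba => a
  | abaabbab => aabbab => aaab
  | abaaab => aaab
  | bbbb => bb => ε

aba->a; ba->b; bab->b; bb->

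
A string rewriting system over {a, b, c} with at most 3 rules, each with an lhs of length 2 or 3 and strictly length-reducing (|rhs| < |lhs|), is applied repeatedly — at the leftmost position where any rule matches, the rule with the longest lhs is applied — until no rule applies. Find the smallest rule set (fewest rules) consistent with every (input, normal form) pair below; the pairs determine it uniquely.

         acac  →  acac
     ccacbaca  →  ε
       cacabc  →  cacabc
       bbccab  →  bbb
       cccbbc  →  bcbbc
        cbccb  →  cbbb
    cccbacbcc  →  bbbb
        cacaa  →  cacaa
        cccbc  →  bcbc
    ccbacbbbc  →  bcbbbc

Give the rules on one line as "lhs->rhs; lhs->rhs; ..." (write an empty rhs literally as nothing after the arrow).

  | acac
  | ccacbaca => bacbaca => cbaca => cca => ba => ε
  | cacabc
  | bbccab => bbbab => bbb

ba->; cc->b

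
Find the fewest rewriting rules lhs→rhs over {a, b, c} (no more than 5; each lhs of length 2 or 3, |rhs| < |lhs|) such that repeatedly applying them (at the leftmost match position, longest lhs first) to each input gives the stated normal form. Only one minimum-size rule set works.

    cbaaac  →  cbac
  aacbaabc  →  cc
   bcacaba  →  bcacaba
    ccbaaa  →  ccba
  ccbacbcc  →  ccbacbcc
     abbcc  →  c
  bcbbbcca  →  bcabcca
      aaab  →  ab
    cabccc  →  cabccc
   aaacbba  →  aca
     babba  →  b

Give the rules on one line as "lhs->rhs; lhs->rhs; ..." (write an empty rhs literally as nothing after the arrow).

aa->; acc->c; bb->; bbb->ab

  | cbaaac => cbac
  | aacbaabc => cbaabc => cbbc => cc
  | bcacaba
  | ccbaaa => ccba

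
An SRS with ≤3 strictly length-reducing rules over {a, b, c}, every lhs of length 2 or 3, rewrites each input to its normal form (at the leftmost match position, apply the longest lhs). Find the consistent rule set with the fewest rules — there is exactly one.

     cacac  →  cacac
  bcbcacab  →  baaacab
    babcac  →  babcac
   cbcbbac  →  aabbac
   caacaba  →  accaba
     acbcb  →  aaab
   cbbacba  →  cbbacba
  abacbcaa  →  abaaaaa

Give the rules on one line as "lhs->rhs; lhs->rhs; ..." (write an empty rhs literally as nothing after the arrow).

  | cacac
  | bcbcacab => baaacab
  | babcac
  | cbcbbac => aabbac

caa->ac; cbc->aa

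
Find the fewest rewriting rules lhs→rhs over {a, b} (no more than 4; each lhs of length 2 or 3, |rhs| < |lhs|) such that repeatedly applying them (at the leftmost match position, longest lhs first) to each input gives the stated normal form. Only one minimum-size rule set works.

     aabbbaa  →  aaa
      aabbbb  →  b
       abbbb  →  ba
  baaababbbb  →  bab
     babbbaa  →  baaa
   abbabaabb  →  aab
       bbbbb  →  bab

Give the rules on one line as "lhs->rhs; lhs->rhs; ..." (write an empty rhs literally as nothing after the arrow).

aba->bb; bb->b; bba->a; bbb->ba

  | aabbbaa => aabaaa => abbaa => aaa
  | aabbbb => aabab => abbb => aba => bb => b
  | abbbb => abab => bbb => ba
  | baaababbbb => baabbbbbb => baababbb => babbbbb => bababb => bbbbb => babb => bab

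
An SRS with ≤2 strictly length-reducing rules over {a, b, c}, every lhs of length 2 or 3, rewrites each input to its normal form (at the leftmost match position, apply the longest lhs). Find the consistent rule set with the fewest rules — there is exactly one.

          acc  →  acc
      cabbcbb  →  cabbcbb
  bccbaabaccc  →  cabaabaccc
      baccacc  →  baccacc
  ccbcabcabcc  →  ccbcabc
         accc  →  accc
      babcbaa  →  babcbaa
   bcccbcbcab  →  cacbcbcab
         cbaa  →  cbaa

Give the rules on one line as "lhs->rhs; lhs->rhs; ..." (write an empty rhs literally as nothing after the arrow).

aca->; bcc->ca

  | acc
  | cabbcbb
  | bccbaabaccc => cabaabaccc
  | baccacc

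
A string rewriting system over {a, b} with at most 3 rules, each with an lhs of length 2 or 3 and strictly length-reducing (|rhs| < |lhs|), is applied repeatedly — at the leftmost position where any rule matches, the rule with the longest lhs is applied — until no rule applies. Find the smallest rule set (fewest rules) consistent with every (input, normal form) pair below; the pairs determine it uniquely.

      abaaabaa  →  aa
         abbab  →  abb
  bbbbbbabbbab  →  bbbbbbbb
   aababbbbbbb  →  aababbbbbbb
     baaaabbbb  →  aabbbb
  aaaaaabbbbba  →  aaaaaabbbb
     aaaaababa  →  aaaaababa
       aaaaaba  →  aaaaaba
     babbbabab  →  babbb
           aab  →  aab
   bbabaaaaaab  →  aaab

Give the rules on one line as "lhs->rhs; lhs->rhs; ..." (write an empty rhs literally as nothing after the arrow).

baa->; bba->b

  | abaaabaa => aabaa => aa
  | abbab => abb
  | bbbbbbabbbab => bbbbbbbbab => bbbbbbbb
  | aababbbbbbb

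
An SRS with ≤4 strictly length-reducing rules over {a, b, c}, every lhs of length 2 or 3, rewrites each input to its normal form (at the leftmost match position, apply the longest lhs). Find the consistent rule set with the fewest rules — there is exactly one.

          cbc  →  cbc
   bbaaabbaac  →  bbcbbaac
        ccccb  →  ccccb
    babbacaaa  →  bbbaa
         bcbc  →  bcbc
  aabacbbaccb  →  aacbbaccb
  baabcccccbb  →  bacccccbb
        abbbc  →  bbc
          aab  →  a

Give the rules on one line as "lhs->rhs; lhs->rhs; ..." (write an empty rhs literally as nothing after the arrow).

aaa->c; ab->; aca->b

  | cbc
  | bbaaabbaac => bbcbbaac
  | ccccb
  | babbacaaa => bbacaaa => bbbaa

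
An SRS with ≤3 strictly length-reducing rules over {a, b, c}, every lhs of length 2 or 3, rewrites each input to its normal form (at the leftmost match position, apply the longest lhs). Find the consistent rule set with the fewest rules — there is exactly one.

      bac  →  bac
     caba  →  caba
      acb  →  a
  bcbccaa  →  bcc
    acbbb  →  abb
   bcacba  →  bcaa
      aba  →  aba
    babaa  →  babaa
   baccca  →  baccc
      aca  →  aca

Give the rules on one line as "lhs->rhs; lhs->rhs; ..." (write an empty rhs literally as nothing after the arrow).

  | bac
  | caba
  | acb => a
  | bcbccaa => bccaa => bcca => bcc

cb->; cca->cc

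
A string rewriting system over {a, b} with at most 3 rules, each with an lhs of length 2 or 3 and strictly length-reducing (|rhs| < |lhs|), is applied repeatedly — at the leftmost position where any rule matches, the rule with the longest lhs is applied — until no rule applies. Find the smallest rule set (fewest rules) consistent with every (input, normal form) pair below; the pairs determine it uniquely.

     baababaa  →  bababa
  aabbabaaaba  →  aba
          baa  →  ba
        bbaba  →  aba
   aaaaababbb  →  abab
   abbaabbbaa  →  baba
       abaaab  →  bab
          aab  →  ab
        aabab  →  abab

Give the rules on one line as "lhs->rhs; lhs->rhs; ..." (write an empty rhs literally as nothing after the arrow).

aa->a; aaa->ba; bb->a

  | baababaa => bababaa => bababa
  | aabbabaaaba => abbabaaaba => aaabaaaba => babaaaba => babbaba => baaaba => bbaba => aaba => aba
  | baa => ba
  | bbaba => aaba => aba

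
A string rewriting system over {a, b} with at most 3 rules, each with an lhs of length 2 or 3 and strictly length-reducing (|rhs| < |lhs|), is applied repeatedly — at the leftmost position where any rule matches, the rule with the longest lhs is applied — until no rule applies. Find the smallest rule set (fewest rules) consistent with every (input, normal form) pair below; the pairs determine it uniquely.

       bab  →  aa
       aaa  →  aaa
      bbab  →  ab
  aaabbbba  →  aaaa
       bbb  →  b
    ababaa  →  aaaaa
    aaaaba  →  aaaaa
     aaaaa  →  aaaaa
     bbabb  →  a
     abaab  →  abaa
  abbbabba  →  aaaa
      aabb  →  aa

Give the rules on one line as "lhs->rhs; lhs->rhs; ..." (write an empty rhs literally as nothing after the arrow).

  | bab => aa
  | aaa
  | bbab => ab
  | aaabbbba => aaabbba => aaabba => aaaba => aaaa

aab->aa; bab->aa; bb->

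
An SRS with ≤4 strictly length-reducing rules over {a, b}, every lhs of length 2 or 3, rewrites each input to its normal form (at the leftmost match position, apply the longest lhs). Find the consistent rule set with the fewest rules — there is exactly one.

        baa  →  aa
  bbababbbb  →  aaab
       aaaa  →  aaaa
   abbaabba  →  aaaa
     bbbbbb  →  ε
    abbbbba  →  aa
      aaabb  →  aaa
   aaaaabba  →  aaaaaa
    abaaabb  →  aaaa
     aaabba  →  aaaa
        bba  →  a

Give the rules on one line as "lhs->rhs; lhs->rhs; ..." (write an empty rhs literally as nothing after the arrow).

ba->a; bab->aa; bb->

  | baa => aa
  | bbababbbb => ababbbb => aaabbb => aaab
  | aaaa
  | abbaabba => aaabba => aaaa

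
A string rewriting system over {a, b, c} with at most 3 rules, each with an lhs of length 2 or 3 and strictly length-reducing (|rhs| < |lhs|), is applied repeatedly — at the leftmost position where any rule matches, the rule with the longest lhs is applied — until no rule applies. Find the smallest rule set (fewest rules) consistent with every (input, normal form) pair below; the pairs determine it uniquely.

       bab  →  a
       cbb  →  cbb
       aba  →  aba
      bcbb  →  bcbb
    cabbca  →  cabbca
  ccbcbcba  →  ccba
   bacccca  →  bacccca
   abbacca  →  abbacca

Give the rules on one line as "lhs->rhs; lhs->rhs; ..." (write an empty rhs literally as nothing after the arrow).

bab->a; cbc->c

  | bab => a
  | cbb
  | aba
  | bcbb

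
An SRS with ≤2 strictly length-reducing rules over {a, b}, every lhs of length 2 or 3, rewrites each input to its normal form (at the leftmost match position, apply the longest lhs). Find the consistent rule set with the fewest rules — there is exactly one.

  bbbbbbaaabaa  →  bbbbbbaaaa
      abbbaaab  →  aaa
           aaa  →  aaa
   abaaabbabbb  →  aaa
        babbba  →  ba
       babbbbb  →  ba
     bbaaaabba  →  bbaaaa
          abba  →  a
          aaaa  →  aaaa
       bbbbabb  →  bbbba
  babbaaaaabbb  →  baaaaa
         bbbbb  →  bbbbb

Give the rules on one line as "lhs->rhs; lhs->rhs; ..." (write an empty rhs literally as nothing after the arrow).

  | bbbbbbaaabaa => bbbbbbaaaa
  | abbbaaab => abbaaab => abaaab => aaab => aaa
  | aaa
  | abaaabbabbb => aaabbabbb => aaababbb => aaabbb => aaabb => aaab => aaa

ab->a; aba->a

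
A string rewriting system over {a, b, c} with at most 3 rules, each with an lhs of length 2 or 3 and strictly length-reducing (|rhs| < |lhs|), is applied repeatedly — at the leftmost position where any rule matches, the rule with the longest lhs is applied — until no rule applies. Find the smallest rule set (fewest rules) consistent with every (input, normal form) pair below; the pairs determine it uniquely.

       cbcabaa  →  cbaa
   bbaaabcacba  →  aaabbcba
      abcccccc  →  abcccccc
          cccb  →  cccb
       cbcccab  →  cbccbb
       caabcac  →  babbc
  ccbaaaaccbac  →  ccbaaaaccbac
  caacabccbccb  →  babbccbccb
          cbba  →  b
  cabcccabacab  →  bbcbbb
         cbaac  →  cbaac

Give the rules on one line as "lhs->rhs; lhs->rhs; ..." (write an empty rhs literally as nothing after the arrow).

  | cbcabaa => cbbbaa => cbaa
  | bbaaabcacba => aaabcacba => aaabbcba
  | abcccccc
  | cccb

bba->a; ca->b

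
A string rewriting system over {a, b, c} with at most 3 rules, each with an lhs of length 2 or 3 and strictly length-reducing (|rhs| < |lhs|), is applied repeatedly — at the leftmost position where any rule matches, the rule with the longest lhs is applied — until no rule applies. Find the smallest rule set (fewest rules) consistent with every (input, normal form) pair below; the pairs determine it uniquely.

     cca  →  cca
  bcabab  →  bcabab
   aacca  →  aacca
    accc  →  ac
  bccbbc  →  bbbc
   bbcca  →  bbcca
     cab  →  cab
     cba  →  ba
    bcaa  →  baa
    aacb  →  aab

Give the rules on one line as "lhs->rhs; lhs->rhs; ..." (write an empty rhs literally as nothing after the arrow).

caa->aa; cb->b; ccc->c

  | cca
  | bcabab
  | aacca
  | accc => ac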